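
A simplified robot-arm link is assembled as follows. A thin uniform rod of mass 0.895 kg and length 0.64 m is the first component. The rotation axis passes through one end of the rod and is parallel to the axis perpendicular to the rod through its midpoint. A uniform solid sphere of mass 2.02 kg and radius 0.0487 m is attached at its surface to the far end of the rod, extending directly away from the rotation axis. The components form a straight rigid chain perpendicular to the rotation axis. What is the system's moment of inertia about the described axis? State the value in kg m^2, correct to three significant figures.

1.08

Thin rod: I_cm = (1/12)ML² = (1/12)(0.895)(0.64)² = 0.030549 kg m^2; centre at d = 0.32 m, so the parallel axis theorem gives I = 0.030549 + (0.895)(0.32)² = 0.1222 kg m^2.
Solid sphere: I_cm = (2/5)MR² = (2/5)(2.02)(0.0487)² = 0.0019163 kg m^2; centre at d = 0.32 + 0.32 + 0.0487 = 0.6887 m, so the parallel axis theorem gives I = 0.0019163 + (2.02)(0.6887)² = 0.96002 kg m^2.
Total I = 0.1222 + 0.96002 = 1.0822 kg m^2.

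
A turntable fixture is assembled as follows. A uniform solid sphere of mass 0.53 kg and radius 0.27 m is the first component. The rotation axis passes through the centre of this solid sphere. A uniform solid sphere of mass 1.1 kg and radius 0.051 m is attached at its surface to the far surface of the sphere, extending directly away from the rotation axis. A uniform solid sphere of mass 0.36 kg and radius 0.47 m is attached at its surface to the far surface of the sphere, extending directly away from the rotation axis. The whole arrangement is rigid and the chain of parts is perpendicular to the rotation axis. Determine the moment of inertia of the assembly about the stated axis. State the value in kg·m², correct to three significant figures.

Solid sphere: I_cm = (2/5)MR² = (2/5)(0.53)(0.27)² = 0.015455 kg·m²; axis through the centre, so I = 0.015455 kg·m².
Solid sphere: I_cm = (2/5)MR² = (2/5)(1.1)(0.051)² = 0.0011444 kg·m²; centre at d = 0.27 + 0.051 = 0.321 m, so I = I_cm + Md² gives I = 0.0011444 + (1.1)(0.321)² = 0.11449 kg·m².
Solid sphere: I_cm = (2/5)MR² = (2/5)(0.36)(0.47)² = 0.03181 kg·m²; centre at d = 0.27 + 0.051 + 0.051 + 0.47 = 0.842 m, so I = I_cm + Md² gives I = 0.03181 + (0.36)(0.842)² = 0.28704 kg·m².
Total I = 0.015455 + 0.11449 + 0.28704 = 0.41698 kg·m².

0.417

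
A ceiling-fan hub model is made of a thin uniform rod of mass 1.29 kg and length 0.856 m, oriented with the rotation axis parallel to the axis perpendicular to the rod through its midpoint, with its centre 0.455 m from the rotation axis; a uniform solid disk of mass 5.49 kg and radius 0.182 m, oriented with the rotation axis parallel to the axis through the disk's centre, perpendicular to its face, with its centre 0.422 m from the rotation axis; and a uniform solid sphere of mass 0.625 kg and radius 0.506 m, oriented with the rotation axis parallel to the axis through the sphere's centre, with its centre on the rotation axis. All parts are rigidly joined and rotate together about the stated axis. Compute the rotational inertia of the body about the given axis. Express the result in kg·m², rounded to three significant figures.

Thin rod: I_cm = (1/12)ML² = (1/12)(1.29)(0.856)² = 0.078769 kg·m²; centre at d = 0.455 m, so the parallel axis theorem gives I = 0.078769 + (1.29)(0.455)² = 0.34583 kg·m².
Solid disk: I_cm = (1/2)MR² = (1/2)(5.49)(0.182)² = 0.090925 kg·m²; centre at d = 0.422 m, so the parallel axis theorem gives I = 0.090925 + (5.49)(0.422)² = 1.0686 kg·m².
Solid sphere: I_cm = (2/5)MR² = (2/5)(0.625)(0.506)² = 0.064009 kg·m²; axis through the centre, so I = 0.064009 kg·m².
Total I = 0.34583 + 1.0686 + 0.064009 = 1.4784 kg·m².

1.48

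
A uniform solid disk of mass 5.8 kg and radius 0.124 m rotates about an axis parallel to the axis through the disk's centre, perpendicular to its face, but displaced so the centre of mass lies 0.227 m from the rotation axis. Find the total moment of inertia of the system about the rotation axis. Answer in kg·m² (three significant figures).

0.343

I_cm = (1/2)MR² = (1/2)(5.8)(0.124)² = 0.04459 kg·m²; centre at d = 0.227 m, so I = I_cm + Md² gives I = 0.04459 + (5.8)(0.227)² = 0.34346 kg·m².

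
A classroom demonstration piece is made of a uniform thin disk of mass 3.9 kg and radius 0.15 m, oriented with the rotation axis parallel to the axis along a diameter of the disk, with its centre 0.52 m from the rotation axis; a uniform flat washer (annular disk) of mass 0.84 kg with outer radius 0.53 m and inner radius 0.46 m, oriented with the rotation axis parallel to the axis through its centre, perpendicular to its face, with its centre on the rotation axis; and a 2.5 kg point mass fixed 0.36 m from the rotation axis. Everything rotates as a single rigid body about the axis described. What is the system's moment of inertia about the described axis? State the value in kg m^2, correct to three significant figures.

Thin disk: I_cm = (1/4)MR² = (1/4)(3.9)(0.15)² = 0.021937 kg m^2; centre at d = 0.52 m, so the parallel axis theorem gives I = 0.021937 + (3.9)(0.52)² = 1.0765 kg m^2.
Annular disk: I_cm = (1/2)M(R²+r²) = (1/2)(0.84)[(0.53)² + (0.46)²] = 0.20685 kg m^2; axis through the centre, so I = 0.20685 kg m^2.
Point mass: I_cm = 0; centre at d = 0.36 m, so the parallel axis theorem gives I = 0 + (2.5)(0.36)² = 0.324 kg m^2.
Total I = 1.0765 + 0.20685 + 0.324 = 1.6073 kg m^2.

1.61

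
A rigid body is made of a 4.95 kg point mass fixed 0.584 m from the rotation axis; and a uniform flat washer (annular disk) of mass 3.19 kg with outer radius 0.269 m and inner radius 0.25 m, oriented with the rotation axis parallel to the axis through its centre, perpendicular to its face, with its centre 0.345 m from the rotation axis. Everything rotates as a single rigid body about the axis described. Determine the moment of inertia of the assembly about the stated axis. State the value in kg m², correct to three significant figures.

2.28

Point mass: I_cm = 0; centre at d = 0.584 m, so I = I_cm + Md² gives I = 0 + (4.95)(0.584)² = 1.6882 kg m².
Annular disk: I_cm = (1/2)M(R²+r²) = (1/2)(3.19)[(0.269)² + (0.25)²] = 0.2151 kg m²; centre at d = 0.345 m, so I = I_cm + Md² gives I = 0.2151 + (3.19)(0.345)² = 0.59479 kg m².
Total I = 1.6882 + 0.59479 = 2.283 kg m².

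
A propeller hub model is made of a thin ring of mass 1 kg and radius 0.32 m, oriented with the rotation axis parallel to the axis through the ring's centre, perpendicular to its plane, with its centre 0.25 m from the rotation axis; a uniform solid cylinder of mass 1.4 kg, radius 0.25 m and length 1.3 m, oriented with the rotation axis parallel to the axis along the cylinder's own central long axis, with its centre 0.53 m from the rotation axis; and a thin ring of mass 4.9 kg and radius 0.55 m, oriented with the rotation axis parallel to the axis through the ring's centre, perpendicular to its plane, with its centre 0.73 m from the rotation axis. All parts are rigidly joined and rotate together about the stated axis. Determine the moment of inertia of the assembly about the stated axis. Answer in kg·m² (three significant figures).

Thin ring: I_cm = MR² = (1)(0.32)² = 0.1024 kg·m²; centre at d = 0.25 m, so the parallel axis theorem gives I = 0.1024 + (1)(0.25)² = 0.1649 kg·m².
Solid cylinder: I_cm = (1/2)MR² = (1/2)(1.4)(0.25)² = 0.04375 kg·m²; centre at d = 0.53 m, so the parallel axis theorem gives I = 0.04375 + (1.4)(0.53)² = 0.43701 kg·m².
Thin ring: I_cm = MR² = (4.9)(0.55)² = 1.4823 kg·m²; centre at d = 0.73 m, so the parallel axis theorem gives I = 1.4823 + (4.9)(0.73)² = 4.0935 kg·m².
Total I = 0.1649 + 0.43701 + 4.0935 = 4.6954 kg·m².

4.70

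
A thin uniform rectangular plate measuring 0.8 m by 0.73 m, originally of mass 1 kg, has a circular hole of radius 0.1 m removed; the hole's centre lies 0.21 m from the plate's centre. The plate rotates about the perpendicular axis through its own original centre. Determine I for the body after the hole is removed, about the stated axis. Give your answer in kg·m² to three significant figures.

Unpierced body about its centre: I₀ = (1/12)M(a²+b²) = (1/12)(1)[(0.8)² + (0.73)²] = 0.097742 kg·m².
The removed disk has mass m = M·πr²/(ab) = (1)·π(0.1)²/(0.8·0.73) = 0.053794 kg (same uniform areal density).
Its moment of inertia about the rotation axis (parallel-axis theorem): I_hole = (1/2)mr² + md² = (1/2)(0.053794)(0.1)² + (0.053794)(0.21)² = 0.0026413 kg·m².
Treating the hole as negative mass, I = I₀ − I_hole = 0.097742 − 0.0026413 = 0.0951 kg·m².

0.0951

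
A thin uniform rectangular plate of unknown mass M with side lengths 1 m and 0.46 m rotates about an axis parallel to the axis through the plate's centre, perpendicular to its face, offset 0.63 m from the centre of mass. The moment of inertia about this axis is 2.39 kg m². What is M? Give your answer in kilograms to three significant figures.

4.80

I = I_cm + Md² = (1/12)M(a²+b²) + Md² = M·[0.0833333·[(1)² + (0.46)²] + (0.63)²] = M·0.49787.
So M = 2.39 / 0.49787 = 4.8005 kg.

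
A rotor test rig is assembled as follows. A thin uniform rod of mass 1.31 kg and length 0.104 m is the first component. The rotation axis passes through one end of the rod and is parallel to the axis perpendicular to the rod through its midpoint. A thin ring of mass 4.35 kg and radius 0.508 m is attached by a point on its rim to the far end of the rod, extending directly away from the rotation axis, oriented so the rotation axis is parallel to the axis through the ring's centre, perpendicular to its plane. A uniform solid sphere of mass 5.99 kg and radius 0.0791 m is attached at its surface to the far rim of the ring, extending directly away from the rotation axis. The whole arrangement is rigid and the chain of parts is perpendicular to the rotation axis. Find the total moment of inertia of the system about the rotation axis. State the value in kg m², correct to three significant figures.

11.4

Thin rod: I_cm = (1/12)ML² = (1/12)(1.31)(0.104)² = 0.0011807 kg m²; centre at d = 0.052 m, so I = I_cm + Md² gives I = 0.0011807 + (1.31)(0.052)² = 0.004723 kg m².
Thin ring: I_cm = MR² = (4.35)(0.508)² = 1.1226 kg m²; centre at d = 0.052 + 0.052 + 0.508 = 0.612 m, so I = I_cm + Md² gives I = 1.1226 + (4.35)(0.612)² = 2.7518 kg m².
Solid sphere: I_cm = (2/5)MR² = (2/5)(5.99)(0.0791)² = 0.014991 kg m²; centre at d = 0.052 + 0.052 + 0.508 + 0.508 + 0.0791 = 1.1991 m, so I = I_cm + Md² gives I = 0.014991 + (5.99)(1.1991)² = 8.6277 kg m².
Total I = 0.004723 + 2.7518 + 8.6277 = 11.384 kg m².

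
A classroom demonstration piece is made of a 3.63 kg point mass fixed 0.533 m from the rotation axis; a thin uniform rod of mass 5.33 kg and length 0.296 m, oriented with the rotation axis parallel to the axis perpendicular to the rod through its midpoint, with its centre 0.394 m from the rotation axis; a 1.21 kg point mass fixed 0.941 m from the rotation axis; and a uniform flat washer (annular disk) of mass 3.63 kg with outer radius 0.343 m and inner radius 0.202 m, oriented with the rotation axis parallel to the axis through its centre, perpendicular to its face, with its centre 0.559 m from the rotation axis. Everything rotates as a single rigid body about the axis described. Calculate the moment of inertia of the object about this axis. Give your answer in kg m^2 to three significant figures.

4.39

Point mass: I_cm = 0; centre at d = 0.533 m, so the parallel axis theorem gives I = 0 + (3.63)(0.533)² = 1.0312 kg m^2.
Thin rod: I_cm = (1/12)ML² = (1/12)(5.33)(0.296)² = 0.038916 kg m^2; centre at d = 0.394 m, so the parallel axis theorem gives I = 0.038916 + (5.33)(0.394)² = 0.86632 kg m^2.
Point mass: I_cm = 0; centre at d = 0.941 m, so the parallel axis theorem gives I = 0 + (1.21)(0.941)² = 1.0714 kg m^2.
Annular disk: I_cm = (1/2)M(R²+r²) = (1/2)(3.63)[(0.343)² + (0.202)²] = 0.28759 kg m^2; centre at d = 0.559 m, so the parallel axis theorem gives I = 0.28759 + (3.63)(0.559)² = 1.4219 kg m^2.
Total I = 1.0312 + 0.86632 + 1.0714 + 1.4219 = 4.3909 kg m^2.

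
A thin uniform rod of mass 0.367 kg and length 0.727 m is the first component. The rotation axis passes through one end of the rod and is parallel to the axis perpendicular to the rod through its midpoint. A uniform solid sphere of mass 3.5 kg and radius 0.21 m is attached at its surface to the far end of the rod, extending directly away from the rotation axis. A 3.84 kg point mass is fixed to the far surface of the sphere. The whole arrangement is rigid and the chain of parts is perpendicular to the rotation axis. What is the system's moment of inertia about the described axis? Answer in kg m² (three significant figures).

8.25

Thin rod: I_cm = (1/12)ML² = (1/12)(0.367)(0.727)² = 0.016164 kg m²; centre at d = 0.3635 m, so I = I_cm + Md² gives I = 0.016164 + (0.367)(0.3635)² = 0.064657 kg m².
Solid sphere: I_cm = (2/5)MR² = (2/5)(3.5)(0.21)² = 0.06174 kg m²; centre at d = 0.3635 + 0.3635 + 0.21 = 0.937 m, so I = I_cm + Md² gives I = 0.06174 + (3.5)(0.937)² = 3.1346 kg m².
Point mass: I_cm = 0; centre at d = 0.3635 + 0.3635 + 0.21 + 0.21 = 1.147 m, so I = I_cm + Md² gives I = 0 + (3.84)(1.147)² = 5.0519 kg m².
Total I = 0.064657 + 3.1346 + 5.0519 = 8.2512 kg m².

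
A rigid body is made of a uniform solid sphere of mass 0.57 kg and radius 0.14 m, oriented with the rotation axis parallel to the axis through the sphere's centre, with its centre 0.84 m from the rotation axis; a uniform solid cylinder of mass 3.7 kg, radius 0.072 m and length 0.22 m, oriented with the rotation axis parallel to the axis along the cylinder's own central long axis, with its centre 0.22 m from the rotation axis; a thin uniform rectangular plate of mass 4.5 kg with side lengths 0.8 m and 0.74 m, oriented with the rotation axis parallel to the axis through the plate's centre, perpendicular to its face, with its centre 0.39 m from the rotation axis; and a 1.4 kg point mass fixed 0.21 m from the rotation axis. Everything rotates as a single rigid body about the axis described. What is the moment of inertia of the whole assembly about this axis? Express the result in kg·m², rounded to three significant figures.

1.79

Solid sphere: I_cm = (2/5)MR² = (2/5)(0.57)(0.14)² = 0.0044688 kg·m²; centre at d = 0.84 m, so the parallel axis theorem gives I = 0.0044688 + (0.57)(0.84)² = 0.40666 kg·m².
Solid cylinder: I_cm = (1/2)MR² = (1/2)(3.7)(0.072)² = 0.0095904 kg·m²; centre at d = 0.22 m, so the parallel axis theorem gives I = 0.0095904 + (3.7)(0.22)² = 0.18867 kg·m².
Rectangular plate: I_cm = (1/12)M(a²+b²) = (1/12)(4.5)[(0.8)² + (0.74)²] = 0.44535 kg·m²; centre at d = 0.39 m, so the parallel axis theorem gives I = 0.44535 + (4.5)(0.39)² = 1.1298 kg·m².
Point mass: I_cm = 0; centre at d = 0.21 m, so the parallel axis theorem gives I = 0 + (1.4)(0.21)² = 0.06174 kg·m².
Total I = 0.40666 + 0.18867 + 1.1298 + 0.06174 = 1.7869 kg·m².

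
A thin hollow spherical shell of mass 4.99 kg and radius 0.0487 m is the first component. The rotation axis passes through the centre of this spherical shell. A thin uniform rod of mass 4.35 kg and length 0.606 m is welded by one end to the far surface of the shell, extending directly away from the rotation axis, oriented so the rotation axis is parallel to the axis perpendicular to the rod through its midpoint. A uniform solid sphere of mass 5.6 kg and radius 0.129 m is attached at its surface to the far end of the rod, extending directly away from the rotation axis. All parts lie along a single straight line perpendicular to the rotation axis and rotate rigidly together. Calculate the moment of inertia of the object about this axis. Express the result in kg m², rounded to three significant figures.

Spherical shell: I_cm = (2/3)MR² = (2/3)(4.99)(0.0487)² = 0.0078898 kg m²; axis through the centre, so I = 0.0078898 kg m².
Thin rod: I_cm = (1/12)ML² = (1/12)(4.35)(0.606)² = 0.13312 kg m²; centre at d = 0.0487 + 0.303 = 0.3517 m, so I = I_cm + Md² gives I = 0.13312 + (4.35)(0.3517)² = 0.67119 kg m².
Solid sphere: I_cm = (2/5)MR² = (2/5)(5.6)(0.129)² = 0.037276 kg m²; centre at d = 0.0487 + 0.303 + 0.303 + 0.129 = 0.7837 m, so I = I_cm + Md² gives I = 0.037276 + (5.6)(0.7837)² = 3.4767 kg m².
Total I = 0.0078898 + 0.67119 + 3.4767 = 4.1558 kg m².

4.16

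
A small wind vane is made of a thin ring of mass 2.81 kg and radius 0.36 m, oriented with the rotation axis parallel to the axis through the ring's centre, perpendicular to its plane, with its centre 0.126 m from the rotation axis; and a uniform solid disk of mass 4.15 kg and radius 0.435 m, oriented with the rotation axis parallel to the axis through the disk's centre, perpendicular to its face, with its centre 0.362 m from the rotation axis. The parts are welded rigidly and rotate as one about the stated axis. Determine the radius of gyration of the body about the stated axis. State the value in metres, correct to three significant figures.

0.440

Thin ring: I_cm = MR² = (2.81)(0.36)² = 0.36418 kg m^2; centre at d = 0.126 m, so the parallel axis theorem gives I = 0.36418 + (2.81)(0.126)² = 0.40879 kg m^2.
Solid disk: I_cm = (1/2)MR² = (1/2)(4.15)(0.435)² = 0.39264 kg m^2; centre at d = 0.362 m, so the parallel axis theorem gives I = 0.39264 + (4.15)(0.362)² = 0.93647 kg m^2.
Total I = 1.3453 kg m^2; total mass M = 6.96 kg.
k = √(I/M) = √(1.3453/6.96) = 0.43964 m.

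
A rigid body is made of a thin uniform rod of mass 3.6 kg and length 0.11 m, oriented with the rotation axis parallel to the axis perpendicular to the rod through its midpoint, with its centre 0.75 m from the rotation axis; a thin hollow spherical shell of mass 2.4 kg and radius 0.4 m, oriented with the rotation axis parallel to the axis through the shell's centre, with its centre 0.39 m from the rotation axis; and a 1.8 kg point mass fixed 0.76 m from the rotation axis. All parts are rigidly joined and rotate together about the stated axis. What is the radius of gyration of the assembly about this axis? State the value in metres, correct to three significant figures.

0.688

Thin rod: I_cm = (1/12)ML² = (1/12)(3.6)(0.11)² = 0.00363 kg m^2; centre at d = 0.75 m, so the parallel axis theorem gives I = 0.00363 + (3.6)(0.75)² = 2.0286 kg m^2.
Spherical shell: I_cm = (2/3)MR² = (2/3)(2.4)(0.4)² = 0.256 kg m^2; centre at d = 0.39 m, so the parallel axis theorem gives I = 0.256 + (2.4)(0.39)² = 0.62104 kg m^2.
Point mass: I_cm = 0; centre at d = 0.76 m, so the parallel axis theorem gives I = 0 + (1.8)(0.76)² = 1.0397 kg m^2.
Total I = 3.6893 kg m^2; total mass M = 7.8 kg.
k = √(I/M) = √(3.6893/7.8) = 0.68775 m.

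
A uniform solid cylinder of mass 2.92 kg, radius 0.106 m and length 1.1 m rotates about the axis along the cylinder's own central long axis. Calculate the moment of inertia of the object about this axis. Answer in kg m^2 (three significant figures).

I_cm = (1/2)MR² = (1/2)(2.92)(0.106)² = 0.016405 kg m^2; axis through the centre, so I = 0.016405 kg m^2.

0.0164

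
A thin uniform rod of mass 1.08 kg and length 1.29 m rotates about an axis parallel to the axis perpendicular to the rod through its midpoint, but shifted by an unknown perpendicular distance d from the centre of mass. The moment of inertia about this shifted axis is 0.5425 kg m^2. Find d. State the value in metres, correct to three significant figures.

0.603

About the centre-of-mass axis, I_cm = (1/12)ML² = (1/12)(1.08)(1.29)² = 0.14977 kg m^2.
Parallel axis theorem: I = I_cm + Md², so Md² = 0.5425 − 0.14977 = 0.39273 kg m^2.
d = √(0.39273 / 1.08) = 0.60303 m.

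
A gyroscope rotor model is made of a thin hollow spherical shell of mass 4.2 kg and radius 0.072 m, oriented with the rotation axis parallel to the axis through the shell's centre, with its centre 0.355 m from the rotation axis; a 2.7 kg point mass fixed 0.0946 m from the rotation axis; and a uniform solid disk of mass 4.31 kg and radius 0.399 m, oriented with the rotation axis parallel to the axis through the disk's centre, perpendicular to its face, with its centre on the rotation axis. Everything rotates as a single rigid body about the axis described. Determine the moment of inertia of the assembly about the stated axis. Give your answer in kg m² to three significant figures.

0.911

Spherical shell: I_cm = (2/3)MR² = (2/3)(4.2)(0.072)² = 0.014515 kg m²; centre at d = 0.355 m, so I = I_cm + Md² gives I = 0.014515 + (4.2)(0.355)² = 0.54382 kg m².
Point mass: I_cm = 0; centre at d = 0.0946 m, so I = I_cm + Md² gives I = 0 + (2.7)(0.0946)² = 0.024163 kg m².
Solid disk: I_cm = (1/2)MR² = (1/2)(4.31)(0.399)² = 0.34308 kg m²; axis through the centre, so I = 0.34308 kg m².
Total I = 0.54382 + 0.024163 + 0.34308 = 0.91106 kg m².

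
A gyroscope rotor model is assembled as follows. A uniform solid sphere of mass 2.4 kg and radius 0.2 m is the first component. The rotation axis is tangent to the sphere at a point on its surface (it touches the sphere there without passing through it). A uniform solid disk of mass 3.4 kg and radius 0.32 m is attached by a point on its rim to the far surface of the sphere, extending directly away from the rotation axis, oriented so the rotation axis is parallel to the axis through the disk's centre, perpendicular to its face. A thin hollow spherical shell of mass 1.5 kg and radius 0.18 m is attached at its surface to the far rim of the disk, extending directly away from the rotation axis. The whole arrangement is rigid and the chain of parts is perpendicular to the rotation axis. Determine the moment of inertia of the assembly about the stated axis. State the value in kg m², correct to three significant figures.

Solid sphere: I_cm = (2/5)MR² = (2/5)(2.4)(0.2)² = 0.0384 kg m²; centre at d = 0.2 m, so I = I_cm + Md² gives I = 0.0384 + (2.4)(0.2)² = 0.1344 kg m².
Solid disk: I_cm = (1/2)MR² = (1/2)(3.4)(0.32)² = 0.17408 kg m²; centre at d = 0.2 + 0.2 + 0.32 = 0.72 m, so I = I_cm + Md² gives I = 0.17408 + (3.4)(0.72)² = 1.9366 kg m².
Spherical shell: I_cm = (2/3)MR² = (2/3)(1.5)(0.18)² = 0.0324 kg m²; centre at d = 0.2 + 0.2 + 0.32 + 0.32 + 0.18 = 1.22 m, so I = I_cm + Md² gives I = 0.0324 + (1.5)(1.22)² = 2.265 kg m².
Total I = 0.1344 + 1.9366 + 2.265 = 4.336 kg m².

4.34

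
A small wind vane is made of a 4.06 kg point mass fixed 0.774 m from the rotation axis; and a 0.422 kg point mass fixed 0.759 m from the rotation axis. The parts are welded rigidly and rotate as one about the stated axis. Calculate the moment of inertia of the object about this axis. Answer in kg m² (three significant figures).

Point mass: I_cm = 0; centre at d = 0.774 m, so I = I_cm + Md² gives I = 0 + (4.06)(0.774)² = 2.4322 kg m².
Point mass: I_cm = 0; centre at d = 0.759 m, so I = I_cm + Md² gives I = 0 + (0.422)(0.759)² = 0.24311 kg m².
Total I = 2.4322 + 0.24311 = 2.6754 kg m².

2.68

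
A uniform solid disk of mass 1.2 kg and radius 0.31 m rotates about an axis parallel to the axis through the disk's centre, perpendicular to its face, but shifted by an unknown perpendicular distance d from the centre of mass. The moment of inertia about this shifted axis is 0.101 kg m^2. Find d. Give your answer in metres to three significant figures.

About the centre-of-mass axis, I_cm = (1/2)MR² = (1/2)(1.2)(0.31)² = 0.05766 kg m^2.
Parallel axis theorem: I = I_cm + Md², so Md² = 0.101 − 0.05766 = 0.04334 kg m^2.
d = √(0.04334 / 1.2) = 0.19004 m.

0.190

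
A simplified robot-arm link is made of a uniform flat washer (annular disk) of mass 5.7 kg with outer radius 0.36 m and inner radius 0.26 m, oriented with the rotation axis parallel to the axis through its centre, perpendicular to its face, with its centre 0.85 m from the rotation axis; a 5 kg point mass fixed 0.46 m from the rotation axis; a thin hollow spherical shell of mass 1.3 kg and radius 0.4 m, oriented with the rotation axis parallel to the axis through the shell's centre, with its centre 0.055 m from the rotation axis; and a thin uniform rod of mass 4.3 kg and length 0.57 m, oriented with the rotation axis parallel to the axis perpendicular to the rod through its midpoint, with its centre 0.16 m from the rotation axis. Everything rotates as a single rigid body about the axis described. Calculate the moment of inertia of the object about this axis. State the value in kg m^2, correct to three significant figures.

6.11

Annular disk: I_cm = (1/2)M(R²+r²) = (1/2)(5.7)[(0.36)² + (0.26)²] = 0.56202 kg m^2; centre at d = 0.85 m, so the parallel axis theorem gives I = 0.56202 + (5.7)(0.85)² = 4.6803 kg m^2.
Point mass: I_cm = 0; centre at d = 0.46 m, so the parallel axis theorem gives I = 0 + (5)(0.46)² = 1.058 kg m^2.
Spherical shell: I_cm = (2/3)MR² = (2/3)(1.3)(0.4)² = 0.13867 kg m^2; centre at d = 0.055 m, so the parallel axis theorem gives I = 0.13867 + (1.3)(0.055)² = 0.1426 kg m^2.
Thin rod: I_cm = (1/12)ML² = (1/12)(4.3)(0.57)² = 0.11642 kg m^2; centre at d = 0.16 m, so the parallel axis theorem gives I = 0.11642 + (4.3)(0.16)² = 0.2265 kg m^2.
Total I = 4.6803 + 1.058 + 0.1426 + 0.2265 = 6.1074 kg m^2.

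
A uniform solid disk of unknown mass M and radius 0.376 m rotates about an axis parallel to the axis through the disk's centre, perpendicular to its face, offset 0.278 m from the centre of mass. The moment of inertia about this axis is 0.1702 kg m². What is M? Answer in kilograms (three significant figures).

1.15

I = I_cm + Md² = (1/2)MR² + Md² = M·[0.5·(0.376)² + (0.278)²] = M·0.14797.
So M = 0.1702 / 0.14797 = 1.1502 kg.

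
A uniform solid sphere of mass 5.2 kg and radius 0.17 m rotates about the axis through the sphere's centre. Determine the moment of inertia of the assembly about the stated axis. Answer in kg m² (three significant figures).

I_cm = (2/5)MR² = (2/5)(5.2)(0.17)² = 0.060112 kg m²; axis through the centre, so I = 0.060112 kg m².

0.0601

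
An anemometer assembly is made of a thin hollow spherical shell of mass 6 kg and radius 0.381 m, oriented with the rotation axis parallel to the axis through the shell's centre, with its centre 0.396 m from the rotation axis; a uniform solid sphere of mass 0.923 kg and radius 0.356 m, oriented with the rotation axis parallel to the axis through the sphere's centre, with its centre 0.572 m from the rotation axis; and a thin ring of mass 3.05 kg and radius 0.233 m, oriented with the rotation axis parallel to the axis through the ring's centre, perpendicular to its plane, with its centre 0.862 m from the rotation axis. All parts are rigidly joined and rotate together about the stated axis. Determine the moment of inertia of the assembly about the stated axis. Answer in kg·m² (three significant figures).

4.30

Spherical shell: I_cm = (2/3)MR² = (2/3)(6)(0.381)² = 0.58064 kg·m²; centre at d = 0.396 m, so the parallel axis theorem gives I = 0.58064 + (6)(0.396)² = 1.5215 kg·m².
Solid sphere: I_cm = (2/5)MR² = (2/5)(0.923)(0.356)² = 0.046791 kg·m²; centre at d = 0.572 m, so the parallel axis theorem gives I = 0.046791 + (0.923)(0.572)² = 0.34878 kg·m².
Thin ring: I_cm = MR² = (3.05)(0.233)² = 0.16558 kg·m²; centre at d = 0.862 m, so the parallel axis theorem gives I = 0.16558 + (3.05)(0.862)² = 2.4319 kg·m².
Total I = 1.5215 + 0.34878 + 2.4319 = 4.3022 kg·m².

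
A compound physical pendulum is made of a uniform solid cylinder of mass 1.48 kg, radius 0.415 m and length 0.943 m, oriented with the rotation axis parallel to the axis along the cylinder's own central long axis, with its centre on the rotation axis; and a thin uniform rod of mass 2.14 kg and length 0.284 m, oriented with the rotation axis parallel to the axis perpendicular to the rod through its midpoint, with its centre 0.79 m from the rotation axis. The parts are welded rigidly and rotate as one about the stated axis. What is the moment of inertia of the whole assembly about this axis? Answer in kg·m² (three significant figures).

1.48

Solid cylinder: I_cm = (1/2)MR² = (1/2)(1.48)(0.415)² = 0.12745 kg·m²; axis through the centre, so I = 0.12745 kg·m².
Thin rod: I_cm = (1/12)ML² = (1/12)(2.14)(0.284)² = 0.014384 kg·m²; centre at d = 0.79 m, so the parallel axis theorem gives I = 0.014384 + (2.14)(0.79)² = 1.35 kg·m².
Total I = 0.12745 + 1.35 = 1.4774 kg·m².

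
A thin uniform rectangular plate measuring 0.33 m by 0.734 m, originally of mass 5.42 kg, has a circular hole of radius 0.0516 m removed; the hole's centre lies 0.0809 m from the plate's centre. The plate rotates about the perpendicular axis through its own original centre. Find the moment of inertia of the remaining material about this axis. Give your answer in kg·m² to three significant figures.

Unpierced body about its centre: I₀ = (1/12)M(a²+b²) = (1/12)(5.42)[(0.33)² + (0.734)²] = 0.29252 kg·m².
The removed disk has mass m = M·πr²/(ab) = (5.42)·π(0.0516)²/(0.33·0.734) = 0.18717 kg (same uniform areal density).
Its moment of inertia about the rotation axis (parallel-axis theorem): I_hole = (1/2)mr² + md² = (1/2)(0.18717)(0.0516)² + (0.18717)(0.0809)² = 0.0014742 kg·m².
Treating the hole as negative mass, I = I₀ − I_hole = 0.29252 − 0.0014742 = 0.29105 kg·m².

0.291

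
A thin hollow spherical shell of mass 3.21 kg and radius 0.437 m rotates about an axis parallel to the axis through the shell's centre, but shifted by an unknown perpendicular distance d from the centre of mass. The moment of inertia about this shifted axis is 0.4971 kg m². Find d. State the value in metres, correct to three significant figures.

About the centre-of-mass axis, I_cm = (2/3)MR² = (2/3)(3.21)(0.437)² = 0.40867 kg m².
Parallel axis theorem: I = I_cm + Md², so Md² = 0.4971 − 0.40867 = 0.088426 kg m².
d = √(0.088426 / 3.21) = 0.16597 m.

0.166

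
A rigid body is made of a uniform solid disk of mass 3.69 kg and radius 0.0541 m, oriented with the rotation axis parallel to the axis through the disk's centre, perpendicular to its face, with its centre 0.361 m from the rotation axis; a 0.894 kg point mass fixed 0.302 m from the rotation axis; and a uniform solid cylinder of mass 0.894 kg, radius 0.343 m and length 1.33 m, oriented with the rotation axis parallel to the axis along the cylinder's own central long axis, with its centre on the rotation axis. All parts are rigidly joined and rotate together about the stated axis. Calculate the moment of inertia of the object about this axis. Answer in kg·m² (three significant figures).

Solid disk: I_cm = (1/2)MR² = (1/2)(3.69)(0.0541)² = 0.0054 kg·m²; centre at d = 0.361 m, so the parallel axis theorem gives I = 0.0054 + (3.69)(0.361)² = 0.48628 kg·m².
Point mass: I_cm = 0; centre at d = 0.302 m, so the parallel axis theorem gives I = 0 + (0.894)(0.302)² = 0.081536 kg·m².
Solid cylinder: I_cm = (1/2)MR² = (1/2)(0.894)(0.343)² = 0.052589 kg·m²; axis through the centre, so I = 0.052589 kg·m².
Total I = 0.48628 + 0.081536 + 0.052589 = 0.62041 kg·m².

0.620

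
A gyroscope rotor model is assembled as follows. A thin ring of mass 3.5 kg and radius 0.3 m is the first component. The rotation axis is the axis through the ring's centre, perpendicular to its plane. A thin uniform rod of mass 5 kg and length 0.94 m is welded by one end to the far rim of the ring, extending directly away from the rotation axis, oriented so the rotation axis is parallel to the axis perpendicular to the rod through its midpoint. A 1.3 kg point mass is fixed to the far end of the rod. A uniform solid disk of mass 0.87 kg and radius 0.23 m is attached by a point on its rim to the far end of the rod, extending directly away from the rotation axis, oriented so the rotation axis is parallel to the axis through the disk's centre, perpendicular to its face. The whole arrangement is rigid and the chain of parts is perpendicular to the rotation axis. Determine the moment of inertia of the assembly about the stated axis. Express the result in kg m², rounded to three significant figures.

Thin ring: I_cm = MR² = (3.5)(0.3)² = 0.315 kg m²; axis through the centre, so I = 0.315 kg m².
Thin rod: I_cm = (1/12)ML² = (1/12)(5)(0.94)² = 0.36817 kg m²; centre at d = 0.3 + 0.47 = 0.77 m, so the parallel axis theorem gives I = 0.36817 + (5)(0.77)² = 3.3327 kg m².
Point mass: I_cm = 0; centre at d = 0.3 + 0.47 + 0.47 = 1.24 m, so the parallel axis theorem gives I = 0 + (1.3)(1.24)² = 1.9989 kg m².
Solid disk: I_cm = (1/2)MR² = (1/2)(0.87)(0.23)² = 0.023012 kg m²; centre at d = 0.3 + 0.47 + 0.47 + 0.23 = 1.47 m, so the parallel axis theorem gives I = 0.023012 + (0.87)(1.47)² = 1.903 kg m².
Total I = 0.315 + 3.3327 + 1.9989 + 1.903 = 7.5495 kg m².

7.55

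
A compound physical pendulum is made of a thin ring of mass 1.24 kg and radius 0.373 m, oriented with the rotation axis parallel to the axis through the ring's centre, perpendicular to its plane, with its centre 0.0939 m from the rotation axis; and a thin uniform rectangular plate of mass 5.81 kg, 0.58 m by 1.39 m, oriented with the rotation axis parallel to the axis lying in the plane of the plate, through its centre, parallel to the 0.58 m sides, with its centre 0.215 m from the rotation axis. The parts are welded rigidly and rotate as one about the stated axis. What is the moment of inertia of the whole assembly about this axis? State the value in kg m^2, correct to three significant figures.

1.39

Thin ring: I_cm = MR² = (1.24)(0.373)² = 0.17252 kg m^2; centre at d = 0.0939 m, so I = I_cm + Md² gives I = 0.17252 + (1.24)(0.0939)² = 0.18345 kg m^2.
Rectangular plate: I_cm = (1/12)Mb² = (1/12)(5.81)(1.39)² = 0.93546 kg m^2; centre at d = 0.215 m, so I = I_cm + Md² gives I = 0.93546 + (5.81)(0.215)² = 1.204 kg m^2.
Total I = 0.18345 + 1.204 = 1.3875 kg m^2.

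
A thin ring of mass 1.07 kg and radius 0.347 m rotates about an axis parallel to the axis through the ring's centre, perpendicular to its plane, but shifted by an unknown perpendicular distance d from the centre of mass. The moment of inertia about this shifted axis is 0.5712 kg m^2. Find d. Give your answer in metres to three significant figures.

0.643

About the centre-of-mass axis, I_cm = MR² = (1.07)(0.347)² = 0.12884 kg m^2.
Parallel axis theorem: I = I_cm + Md², so Md² = 0.5712 − 0.12884 = 0.44236 kg m^2.
d = √(0.44236 / 1.07) = 0.64298 m.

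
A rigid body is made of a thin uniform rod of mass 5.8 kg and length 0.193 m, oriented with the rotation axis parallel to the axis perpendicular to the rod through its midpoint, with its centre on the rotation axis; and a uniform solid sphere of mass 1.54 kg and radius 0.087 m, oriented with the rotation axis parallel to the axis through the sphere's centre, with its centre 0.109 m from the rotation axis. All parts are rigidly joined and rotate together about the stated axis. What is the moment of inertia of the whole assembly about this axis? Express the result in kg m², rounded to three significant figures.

0.0410

Thin rod: I_cm = (1/12)ML² = (1/12)(5.8)(0.193)² = 0.018004 kg m²; axis through the centre, so I = 0.018004 kg m².
Solid sphere: I_cm = (2/5)MR² = (2/5)(1.54)(0.087)² = 0.0046625 kg m²; centre at d = 0.109 m, so the parallel axis theorem gives I = 0.0046625 + (1.54)(0.109)² = 0.022959 kg m².
Total I = 0.018004 + 0.022959 = 0.040963 kg m².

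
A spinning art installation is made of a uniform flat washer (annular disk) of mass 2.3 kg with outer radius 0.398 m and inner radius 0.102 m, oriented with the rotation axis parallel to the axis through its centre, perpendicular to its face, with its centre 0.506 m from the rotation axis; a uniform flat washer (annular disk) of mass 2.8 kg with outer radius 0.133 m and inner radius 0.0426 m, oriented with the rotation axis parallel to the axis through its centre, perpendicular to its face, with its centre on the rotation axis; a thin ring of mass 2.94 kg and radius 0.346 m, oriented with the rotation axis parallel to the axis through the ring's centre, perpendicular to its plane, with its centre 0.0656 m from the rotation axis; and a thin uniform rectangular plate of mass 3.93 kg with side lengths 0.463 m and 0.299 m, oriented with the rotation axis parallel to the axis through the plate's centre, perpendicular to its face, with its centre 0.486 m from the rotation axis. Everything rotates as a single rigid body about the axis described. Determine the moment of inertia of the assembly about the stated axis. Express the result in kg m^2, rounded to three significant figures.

Annular disk: I_cm = (1/2)M(R²+r²) = (1/2)(2.3)[(0.398)² + (0.102)²] = 0.19413 kg m^2; centre at d = 0.506 m, so I = I_cm + Md² gives I = 0.19413 + (2.3)(0.506)² = 0.78301 kg m^2.
Annular disk: I_cm = (1/2)M(R²+r²) = (1/2)(2.8)[(0.133)² + (0.0426)²] = 0.027305 kg m^2; axis through the centre, so I = 0.027305 kg m^2.
Thin ring: I_cm = MR² = (2.94)(0.346)² = 0.35197 kg m^2; centre at d = 0.0656 m, so I = I_cm + Md² gives I = 0.35197 + (2.94)(0.0656)² = 0.36462 kg m^2.
Rectangular plate: I_cm = (1/12)M(a²+b²) = (1/12)(3.93)[(0.463)² + (0.299)²] = 0.099485 kg m^2; centre at d = 0.486 m, so I = I_cm + Md² gives I = 0.099485 + (3.93)(0.486)² = 1.0277 kg m^2.
Total I = 0.78301 + 0.027305 + 0.36462 + 1.0277 = 2.2027 kg m^2.

2.20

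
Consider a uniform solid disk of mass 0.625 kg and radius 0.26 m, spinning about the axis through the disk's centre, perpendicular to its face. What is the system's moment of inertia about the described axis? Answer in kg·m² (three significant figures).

0.0211

I_cm = (1/2)MR² = (1/2)(0.625)(0.26)² = 0.021125 kg·m²; axis through the centre, so I = 0.021125 kg·m².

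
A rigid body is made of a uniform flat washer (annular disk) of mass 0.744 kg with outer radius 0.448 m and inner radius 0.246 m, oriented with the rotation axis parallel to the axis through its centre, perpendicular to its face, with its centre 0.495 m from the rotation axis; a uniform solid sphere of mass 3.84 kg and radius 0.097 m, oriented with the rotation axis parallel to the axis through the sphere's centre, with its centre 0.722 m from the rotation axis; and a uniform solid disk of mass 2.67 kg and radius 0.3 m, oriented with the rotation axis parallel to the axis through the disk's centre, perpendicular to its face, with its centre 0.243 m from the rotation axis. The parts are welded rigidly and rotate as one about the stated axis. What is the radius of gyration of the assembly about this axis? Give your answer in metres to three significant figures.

Annular disk: I_cm = (1/2)M(R²+r²) = (1/2)(0.744)[(0.448)² + (0.246)²] = 0.097174 kg·m²; centre at d = 0.495 m, so I = I_cm + Md² gives I = 0.097174 + (0.744)(0.495)² = 0.27947 kg·m².
Solid sphere: I_cm = (2/5)MR² = (2/5)(3.84)(0.097)² = 0.014452 kg·m²; centre at d = 0.722 m, so I = I_cm + Md² gives I = 0.014452 + (3.84)(0.722)² = 2.0162 kg·m².
Solid disk: I_cm = (1/2)MR² = (1/2)(2.67)(0.3)² = 0.12015 kg·m²; centre at d = 0.243 m, so I = I_cm + Md² gives I = 0.12015 + (2.67)(0.243)² = 0.27781 kg·m².
Total I = 2.5735 kg·m²; total mass M = 7.254 kg.
k = √(I/M) = √(2.5735/7.254) = 0.59562 m.

0.596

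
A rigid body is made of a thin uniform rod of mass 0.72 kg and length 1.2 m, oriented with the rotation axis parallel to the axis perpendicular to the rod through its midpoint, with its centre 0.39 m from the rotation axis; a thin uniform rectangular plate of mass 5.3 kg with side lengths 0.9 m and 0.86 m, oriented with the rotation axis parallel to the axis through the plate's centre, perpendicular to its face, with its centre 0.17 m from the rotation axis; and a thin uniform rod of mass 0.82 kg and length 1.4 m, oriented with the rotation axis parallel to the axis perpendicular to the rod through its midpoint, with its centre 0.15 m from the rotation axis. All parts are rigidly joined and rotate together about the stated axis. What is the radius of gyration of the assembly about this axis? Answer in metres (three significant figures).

0.416

Thin rod: I_cm = (1/12)ML² = (1/12)(0.72)(1.2)² = 0.0864 kg m²; centre at d = 0.39 m, so I = I_cm + Md² gives I = 0.0864 + (0.72)(0.39)² = 0.19591 kg m².
Rectangular plate: I_cm = (1/12)M(a²+b²) = (1/12)(5.3)[(0.9)² + (0.86)²] = 0.68441 kg m²; centre at d = 0.17 m, so I = I_cm + Md² gives I = 0.68441 + (5.3)(0.17)² = 0.83758 kg m².
Thin rod: I_cm = (1/12)ML² = (1/12)(0.82)(1.4)² = 0.13393 kg m²; centre at d = 0.15 m, so I = I_cm + Md² gives I = 0.13393 + (0.82)(0.15)² = 0.15238 kg m².
Total I = 1.1859 kg m²; total mass M = 6.84 kg.
k = √(I/M) = √(1.1859/6.84) = 0.41638 m.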